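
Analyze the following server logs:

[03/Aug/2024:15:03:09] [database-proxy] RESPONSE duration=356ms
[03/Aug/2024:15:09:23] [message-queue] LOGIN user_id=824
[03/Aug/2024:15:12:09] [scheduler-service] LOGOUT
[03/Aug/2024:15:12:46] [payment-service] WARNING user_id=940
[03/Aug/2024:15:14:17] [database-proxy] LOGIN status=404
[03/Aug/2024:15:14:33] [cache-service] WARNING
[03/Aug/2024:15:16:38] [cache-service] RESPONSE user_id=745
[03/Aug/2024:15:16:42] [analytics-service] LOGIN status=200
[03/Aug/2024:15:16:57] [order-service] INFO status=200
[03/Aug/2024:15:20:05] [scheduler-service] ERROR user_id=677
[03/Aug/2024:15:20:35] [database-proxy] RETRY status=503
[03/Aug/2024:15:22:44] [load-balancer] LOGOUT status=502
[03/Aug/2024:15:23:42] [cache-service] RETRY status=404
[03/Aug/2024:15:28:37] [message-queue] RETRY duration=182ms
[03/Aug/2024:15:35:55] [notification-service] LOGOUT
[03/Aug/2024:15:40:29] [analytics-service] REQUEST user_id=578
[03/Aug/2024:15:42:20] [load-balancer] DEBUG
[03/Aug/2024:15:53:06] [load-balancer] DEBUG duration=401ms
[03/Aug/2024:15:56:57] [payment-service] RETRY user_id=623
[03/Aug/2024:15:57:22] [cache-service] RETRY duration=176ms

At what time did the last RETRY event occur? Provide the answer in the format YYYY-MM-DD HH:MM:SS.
2024-08-03 15:57:22

To find the last event:

1. Filter for all RETRY events
2. Sort by timestamp
3. Select the last one
4. Timestamp: 2024-08-03 15:57:22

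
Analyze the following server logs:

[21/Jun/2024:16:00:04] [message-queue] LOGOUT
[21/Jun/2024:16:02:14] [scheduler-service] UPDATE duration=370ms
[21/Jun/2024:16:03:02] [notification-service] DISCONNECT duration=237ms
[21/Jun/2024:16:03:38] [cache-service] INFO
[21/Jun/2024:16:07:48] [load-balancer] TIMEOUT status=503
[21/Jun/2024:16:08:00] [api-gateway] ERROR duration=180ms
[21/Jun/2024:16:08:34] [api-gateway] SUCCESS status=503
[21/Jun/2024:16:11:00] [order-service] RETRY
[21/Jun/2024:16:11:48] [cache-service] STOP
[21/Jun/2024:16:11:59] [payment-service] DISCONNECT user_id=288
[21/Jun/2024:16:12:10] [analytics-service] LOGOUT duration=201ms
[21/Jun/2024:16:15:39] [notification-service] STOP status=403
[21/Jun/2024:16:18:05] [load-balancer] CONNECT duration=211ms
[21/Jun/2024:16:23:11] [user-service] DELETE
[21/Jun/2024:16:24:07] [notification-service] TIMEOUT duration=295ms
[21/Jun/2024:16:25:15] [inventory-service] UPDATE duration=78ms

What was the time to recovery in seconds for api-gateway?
34

To calculate recovery time:

1. Find ERROR event for api-gateway: 21/Jun/2024:16:08:00
2. Find next SUCCESS event for api-gateway: 21/Jun/2024:16:08:34
3. Recovery time: 21/Jun/2024:16:08:34 - 21/Jun/2024:16:08:00 = 34 seconds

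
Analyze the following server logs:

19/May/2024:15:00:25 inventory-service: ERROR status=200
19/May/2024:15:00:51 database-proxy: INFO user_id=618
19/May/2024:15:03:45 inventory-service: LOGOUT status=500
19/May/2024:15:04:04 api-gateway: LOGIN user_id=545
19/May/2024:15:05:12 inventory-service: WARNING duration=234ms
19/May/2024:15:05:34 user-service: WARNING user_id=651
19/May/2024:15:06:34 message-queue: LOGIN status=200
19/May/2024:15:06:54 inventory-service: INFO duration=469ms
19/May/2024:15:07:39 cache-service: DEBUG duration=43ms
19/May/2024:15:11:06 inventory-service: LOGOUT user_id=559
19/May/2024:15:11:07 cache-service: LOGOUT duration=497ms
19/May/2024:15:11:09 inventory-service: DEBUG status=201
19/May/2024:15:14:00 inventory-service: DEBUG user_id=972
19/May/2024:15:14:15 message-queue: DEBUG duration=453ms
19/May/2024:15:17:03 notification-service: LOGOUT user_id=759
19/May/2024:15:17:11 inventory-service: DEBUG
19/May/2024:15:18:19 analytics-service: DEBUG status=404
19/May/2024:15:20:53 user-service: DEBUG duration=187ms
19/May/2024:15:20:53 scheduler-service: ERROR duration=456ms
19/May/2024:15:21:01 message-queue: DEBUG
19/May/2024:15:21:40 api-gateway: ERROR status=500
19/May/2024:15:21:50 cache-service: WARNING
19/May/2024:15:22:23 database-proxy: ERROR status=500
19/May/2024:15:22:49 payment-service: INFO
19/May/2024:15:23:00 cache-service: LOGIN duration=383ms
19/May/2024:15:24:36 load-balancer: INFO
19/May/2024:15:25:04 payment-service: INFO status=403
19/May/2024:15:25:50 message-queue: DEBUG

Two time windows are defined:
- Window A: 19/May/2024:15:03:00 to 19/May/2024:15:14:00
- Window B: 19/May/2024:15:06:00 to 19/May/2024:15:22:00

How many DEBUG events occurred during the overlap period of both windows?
3

To find overlap events:

1. Window A: 19/May/2024:15:03:00 to 19/May/2024:15:14:00
2. Window B: 19/May/2024:15:06:00 to 19/May/2024:15:22:00
3. Overlap period: 19/May/2024:15:06:00 to 19/May/2024:15:14:00
4. Count DEBUG events in overlap: 3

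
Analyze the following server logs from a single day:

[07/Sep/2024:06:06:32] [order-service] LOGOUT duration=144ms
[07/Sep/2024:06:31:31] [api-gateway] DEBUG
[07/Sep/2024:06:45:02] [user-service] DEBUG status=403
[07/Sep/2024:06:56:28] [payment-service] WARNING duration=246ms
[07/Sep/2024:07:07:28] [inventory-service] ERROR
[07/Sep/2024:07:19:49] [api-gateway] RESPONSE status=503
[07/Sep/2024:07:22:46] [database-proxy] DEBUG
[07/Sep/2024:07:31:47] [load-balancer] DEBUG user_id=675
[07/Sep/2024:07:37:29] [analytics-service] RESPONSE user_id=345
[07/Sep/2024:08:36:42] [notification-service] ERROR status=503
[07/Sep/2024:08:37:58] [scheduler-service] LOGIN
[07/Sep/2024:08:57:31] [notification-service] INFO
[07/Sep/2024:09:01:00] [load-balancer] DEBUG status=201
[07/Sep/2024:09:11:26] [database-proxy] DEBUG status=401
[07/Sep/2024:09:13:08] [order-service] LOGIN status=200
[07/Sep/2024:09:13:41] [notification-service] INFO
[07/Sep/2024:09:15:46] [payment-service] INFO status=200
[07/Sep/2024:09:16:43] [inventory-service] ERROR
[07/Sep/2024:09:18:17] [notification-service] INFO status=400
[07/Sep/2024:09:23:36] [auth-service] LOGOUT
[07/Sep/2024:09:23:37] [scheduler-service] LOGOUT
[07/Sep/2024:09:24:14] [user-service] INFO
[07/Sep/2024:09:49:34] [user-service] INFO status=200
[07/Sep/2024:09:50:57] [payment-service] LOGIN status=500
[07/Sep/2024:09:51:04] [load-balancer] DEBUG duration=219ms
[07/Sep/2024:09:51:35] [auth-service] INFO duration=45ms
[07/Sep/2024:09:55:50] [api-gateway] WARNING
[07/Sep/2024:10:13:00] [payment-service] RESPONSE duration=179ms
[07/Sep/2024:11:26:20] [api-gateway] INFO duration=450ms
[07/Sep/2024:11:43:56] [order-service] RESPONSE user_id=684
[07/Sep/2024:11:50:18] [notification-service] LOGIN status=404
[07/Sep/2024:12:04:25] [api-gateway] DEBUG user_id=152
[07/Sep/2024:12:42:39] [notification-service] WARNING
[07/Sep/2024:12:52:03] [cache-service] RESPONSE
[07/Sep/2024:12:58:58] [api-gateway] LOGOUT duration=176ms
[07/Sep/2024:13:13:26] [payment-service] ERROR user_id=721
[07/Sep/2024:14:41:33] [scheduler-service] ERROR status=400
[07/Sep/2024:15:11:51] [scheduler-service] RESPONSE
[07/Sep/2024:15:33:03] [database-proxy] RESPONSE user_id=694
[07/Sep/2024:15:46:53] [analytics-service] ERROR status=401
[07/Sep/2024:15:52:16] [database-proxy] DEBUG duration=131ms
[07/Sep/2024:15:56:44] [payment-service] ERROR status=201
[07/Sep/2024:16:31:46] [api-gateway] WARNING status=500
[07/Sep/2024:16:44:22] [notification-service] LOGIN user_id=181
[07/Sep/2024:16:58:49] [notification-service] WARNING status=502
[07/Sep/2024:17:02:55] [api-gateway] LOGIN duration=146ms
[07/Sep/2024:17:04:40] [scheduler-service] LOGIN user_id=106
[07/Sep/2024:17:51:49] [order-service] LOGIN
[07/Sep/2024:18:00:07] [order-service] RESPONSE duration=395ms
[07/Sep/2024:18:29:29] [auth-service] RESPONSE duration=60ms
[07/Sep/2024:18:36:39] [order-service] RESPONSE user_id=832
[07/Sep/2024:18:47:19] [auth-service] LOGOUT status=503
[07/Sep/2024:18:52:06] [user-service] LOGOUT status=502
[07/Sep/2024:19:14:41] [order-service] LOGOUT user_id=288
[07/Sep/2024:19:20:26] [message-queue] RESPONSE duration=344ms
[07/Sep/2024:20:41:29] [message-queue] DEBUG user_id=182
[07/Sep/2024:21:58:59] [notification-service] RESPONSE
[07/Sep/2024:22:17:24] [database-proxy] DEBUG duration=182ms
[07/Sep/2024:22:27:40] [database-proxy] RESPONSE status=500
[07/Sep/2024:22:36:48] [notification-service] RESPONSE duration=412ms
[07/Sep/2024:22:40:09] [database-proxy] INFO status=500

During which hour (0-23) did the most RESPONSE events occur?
18

To find the peak hour:

1. Group all RESPONSE events by hour
2. Count events in each hour
3. Find hour with maximum count
4. Peak hour: 18 (with 3 events)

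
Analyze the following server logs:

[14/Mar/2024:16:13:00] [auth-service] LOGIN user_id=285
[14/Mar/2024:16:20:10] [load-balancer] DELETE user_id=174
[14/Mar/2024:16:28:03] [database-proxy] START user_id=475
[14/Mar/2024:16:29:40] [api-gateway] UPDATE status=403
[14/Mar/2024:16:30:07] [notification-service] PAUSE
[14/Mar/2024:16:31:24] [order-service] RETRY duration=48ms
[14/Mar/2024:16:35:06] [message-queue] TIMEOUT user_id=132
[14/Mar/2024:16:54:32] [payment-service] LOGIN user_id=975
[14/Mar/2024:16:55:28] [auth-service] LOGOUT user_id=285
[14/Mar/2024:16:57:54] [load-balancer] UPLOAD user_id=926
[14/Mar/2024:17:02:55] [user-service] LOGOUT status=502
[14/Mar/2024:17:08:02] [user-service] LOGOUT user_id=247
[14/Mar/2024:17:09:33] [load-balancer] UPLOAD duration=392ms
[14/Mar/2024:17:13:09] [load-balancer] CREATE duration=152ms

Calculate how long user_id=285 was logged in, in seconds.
2548

To calculate session duration:

1. Find LOGIN event for user_id=285: 14/Mar/2024:16:13:00
2. Find LOGOUT event for user_id=285: 14/Mar/2024:16:55:28
3. Session duration: 14/Mar/2024:16:55:28 - 14/Mar/2024:16:13:00 = 2548 seconds (42 minutes)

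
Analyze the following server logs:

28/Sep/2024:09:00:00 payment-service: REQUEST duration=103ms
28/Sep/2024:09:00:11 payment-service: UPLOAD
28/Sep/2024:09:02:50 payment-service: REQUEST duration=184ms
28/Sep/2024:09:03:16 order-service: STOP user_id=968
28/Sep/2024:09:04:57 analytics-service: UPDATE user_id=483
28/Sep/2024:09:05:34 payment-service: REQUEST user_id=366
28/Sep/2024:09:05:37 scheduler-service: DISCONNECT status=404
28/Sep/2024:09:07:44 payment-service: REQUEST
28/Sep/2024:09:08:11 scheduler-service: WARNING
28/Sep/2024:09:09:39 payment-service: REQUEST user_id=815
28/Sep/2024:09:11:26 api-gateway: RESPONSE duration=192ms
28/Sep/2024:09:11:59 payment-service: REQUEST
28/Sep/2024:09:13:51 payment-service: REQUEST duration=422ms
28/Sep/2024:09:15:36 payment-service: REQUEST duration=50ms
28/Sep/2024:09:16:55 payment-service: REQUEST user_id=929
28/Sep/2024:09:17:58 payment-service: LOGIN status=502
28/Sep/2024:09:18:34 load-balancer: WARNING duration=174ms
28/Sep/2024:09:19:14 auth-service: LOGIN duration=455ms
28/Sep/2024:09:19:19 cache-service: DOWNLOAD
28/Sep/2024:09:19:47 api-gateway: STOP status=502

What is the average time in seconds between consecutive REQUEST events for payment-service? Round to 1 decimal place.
126.9

To calculate average interval:

1. Find all REQUEST events for payment-service in order
2. Calculate time gaps between consecutive events
3. Compute mean of gaps: 1015 / 8 = 126.9 seconds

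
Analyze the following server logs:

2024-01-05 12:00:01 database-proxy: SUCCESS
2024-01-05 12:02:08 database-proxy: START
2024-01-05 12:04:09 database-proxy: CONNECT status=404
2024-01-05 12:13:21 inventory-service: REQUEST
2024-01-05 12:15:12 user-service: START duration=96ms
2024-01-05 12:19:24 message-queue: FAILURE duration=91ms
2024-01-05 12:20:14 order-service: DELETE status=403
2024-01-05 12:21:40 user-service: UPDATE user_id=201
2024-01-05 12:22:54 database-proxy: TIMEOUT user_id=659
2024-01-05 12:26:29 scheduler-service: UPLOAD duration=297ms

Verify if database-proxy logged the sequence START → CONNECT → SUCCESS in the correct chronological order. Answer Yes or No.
No

To verify sequence order:

1. Find all events in sequence START → CONNECT → SUCCESS for database-proxy
2. Extract their timestamps
3. Check if timestamps are in ascending order
4. Result: No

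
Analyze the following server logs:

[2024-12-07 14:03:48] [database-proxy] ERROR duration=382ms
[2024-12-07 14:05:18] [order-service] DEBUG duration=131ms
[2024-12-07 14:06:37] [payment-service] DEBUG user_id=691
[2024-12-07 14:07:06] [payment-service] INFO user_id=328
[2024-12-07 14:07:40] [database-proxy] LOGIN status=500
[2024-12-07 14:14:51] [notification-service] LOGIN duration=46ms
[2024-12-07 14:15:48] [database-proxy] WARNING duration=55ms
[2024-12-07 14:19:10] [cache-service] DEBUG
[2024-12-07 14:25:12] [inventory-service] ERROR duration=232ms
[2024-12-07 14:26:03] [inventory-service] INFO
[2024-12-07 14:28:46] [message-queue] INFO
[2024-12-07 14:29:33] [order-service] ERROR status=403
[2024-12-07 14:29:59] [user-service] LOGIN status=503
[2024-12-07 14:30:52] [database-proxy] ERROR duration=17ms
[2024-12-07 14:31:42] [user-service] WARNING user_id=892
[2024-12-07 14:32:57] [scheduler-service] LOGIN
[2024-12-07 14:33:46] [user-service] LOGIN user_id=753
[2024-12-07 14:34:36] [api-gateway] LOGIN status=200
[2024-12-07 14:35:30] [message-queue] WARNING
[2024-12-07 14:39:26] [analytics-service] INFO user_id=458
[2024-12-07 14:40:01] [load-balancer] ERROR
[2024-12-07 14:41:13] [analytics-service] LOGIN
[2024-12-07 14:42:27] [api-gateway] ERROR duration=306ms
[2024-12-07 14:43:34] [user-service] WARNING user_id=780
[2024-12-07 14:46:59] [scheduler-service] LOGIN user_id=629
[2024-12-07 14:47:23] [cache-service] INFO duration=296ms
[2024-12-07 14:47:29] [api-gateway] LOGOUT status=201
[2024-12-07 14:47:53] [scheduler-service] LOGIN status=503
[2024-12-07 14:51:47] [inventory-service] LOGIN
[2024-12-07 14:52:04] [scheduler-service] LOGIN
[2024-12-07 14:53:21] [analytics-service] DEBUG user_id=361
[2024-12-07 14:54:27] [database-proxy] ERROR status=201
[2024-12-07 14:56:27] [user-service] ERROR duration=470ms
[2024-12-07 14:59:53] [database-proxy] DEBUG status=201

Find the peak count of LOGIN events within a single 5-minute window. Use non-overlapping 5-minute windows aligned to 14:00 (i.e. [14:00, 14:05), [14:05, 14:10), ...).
3

To find the burst window:

1. Divide the log period into non-overlapping 5-minute windows starting at 14:00
2. Count LOGIN events in each window
3. Find the window with maximum count
4. Maximum events in a window: 3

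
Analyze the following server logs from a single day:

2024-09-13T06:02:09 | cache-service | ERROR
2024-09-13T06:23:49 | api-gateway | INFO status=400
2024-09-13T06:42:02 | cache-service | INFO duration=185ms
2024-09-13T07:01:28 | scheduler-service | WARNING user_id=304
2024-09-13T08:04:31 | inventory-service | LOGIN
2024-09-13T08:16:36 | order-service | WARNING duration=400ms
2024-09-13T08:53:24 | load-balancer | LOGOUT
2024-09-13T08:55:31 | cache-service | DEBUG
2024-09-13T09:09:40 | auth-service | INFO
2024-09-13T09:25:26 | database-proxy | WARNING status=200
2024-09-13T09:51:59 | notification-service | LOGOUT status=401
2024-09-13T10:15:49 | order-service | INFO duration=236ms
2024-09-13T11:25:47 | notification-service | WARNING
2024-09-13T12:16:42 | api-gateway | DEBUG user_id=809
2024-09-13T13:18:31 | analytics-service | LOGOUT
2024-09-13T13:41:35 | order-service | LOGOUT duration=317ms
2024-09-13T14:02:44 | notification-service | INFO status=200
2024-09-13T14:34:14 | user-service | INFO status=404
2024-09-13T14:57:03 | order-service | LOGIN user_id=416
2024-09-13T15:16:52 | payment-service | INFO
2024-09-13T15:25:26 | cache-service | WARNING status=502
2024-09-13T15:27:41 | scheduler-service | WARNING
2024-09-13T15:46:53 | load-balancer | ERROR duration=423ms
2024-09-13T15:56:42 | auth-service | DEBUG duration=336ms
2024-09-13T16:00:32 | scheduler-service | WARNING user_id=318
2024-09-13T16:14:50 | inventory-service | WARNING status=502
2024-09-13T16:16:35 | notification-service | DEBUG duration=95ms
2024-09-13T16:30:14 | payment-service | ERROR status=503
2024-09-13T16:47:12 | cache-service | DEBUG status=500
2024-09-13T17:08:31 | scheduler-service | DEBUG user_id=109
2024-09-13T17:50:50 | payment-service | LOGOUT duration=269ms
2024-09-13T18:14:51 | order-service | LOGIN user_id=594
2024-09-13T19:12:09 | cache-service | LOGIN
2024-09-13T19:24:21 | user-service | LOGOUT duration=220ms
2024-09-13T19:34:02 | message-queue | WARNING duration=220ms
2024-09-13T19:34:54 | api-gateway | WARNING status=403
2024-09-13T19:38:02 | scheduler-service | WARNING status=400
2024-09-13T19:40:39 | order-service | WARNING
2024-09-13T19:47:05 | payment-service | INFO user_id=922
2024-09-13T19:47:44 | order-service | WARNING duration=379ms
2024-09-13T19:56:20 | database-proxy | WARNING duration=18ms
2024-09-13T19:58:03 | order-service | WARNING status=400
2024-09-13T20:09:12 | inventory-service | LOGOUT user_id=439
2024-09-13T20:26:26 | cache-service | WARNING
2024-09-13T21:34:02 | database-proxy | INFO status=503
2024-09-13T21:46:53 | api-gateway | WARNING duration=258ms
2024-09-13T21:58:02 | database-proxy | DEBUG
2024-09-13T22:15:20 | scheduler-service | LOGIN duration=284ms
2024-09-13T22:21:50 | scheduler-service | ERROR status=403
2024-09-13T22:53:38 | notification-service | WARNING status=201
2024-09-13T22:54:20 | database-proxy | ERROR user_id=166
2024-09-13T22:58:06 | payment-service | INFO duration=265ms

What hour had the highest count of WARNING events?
19

To find the peak hour:

1. Group all WARNING events by hour
2. Count events in each hour
3. Find hour with maximum count
4. Peak hour: 19 (with 7 events)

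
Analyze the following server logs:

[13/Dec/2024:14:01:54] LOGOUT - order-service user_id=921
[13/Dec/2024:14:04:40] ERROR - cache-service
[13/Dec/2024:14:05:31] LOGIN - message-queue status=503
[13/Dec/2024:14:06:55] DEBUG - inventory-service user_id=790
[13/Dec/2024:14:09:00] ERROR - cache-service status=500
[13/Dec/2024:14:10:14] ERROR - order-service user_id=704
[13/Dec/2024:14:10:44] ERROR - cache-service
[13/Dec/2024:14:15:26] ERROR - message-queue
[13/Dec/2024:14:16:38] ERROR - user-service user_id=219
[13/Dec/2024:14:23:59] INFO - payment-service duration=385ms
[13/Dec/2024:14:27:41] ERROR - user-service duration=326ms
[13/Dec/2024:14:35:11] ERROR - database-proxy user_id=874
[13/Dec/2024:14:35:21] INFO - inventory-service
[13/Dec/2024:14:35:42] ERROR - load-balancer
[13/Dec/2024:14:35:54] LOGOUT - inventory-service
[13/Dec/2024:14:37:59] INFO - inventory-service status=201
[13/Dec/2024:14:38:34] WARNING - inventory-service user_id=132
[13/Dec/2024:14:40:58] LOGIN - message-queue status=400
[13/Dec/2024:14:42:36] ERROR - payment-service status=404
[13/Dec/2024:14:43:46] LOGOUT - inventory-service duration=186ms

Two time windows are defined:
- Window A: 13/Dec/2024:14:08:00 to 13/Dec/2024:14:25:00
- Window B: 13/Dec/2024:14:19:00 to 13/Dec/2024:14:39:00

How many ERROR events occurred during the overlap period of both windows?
0

To find overlap events:

1. Window A: 13/Dec/2024:14:08:00 to 13/Dec/2024:14:25:00
2. Window B: 13/Dec/2024:14:19:00 to 13/Dec/2024:14:39:00
3. Overlap period: 13/Dec/2024:14:19:00 to 13/Dec/2024:14:25:00
4. Count ERROR events in overlap: 0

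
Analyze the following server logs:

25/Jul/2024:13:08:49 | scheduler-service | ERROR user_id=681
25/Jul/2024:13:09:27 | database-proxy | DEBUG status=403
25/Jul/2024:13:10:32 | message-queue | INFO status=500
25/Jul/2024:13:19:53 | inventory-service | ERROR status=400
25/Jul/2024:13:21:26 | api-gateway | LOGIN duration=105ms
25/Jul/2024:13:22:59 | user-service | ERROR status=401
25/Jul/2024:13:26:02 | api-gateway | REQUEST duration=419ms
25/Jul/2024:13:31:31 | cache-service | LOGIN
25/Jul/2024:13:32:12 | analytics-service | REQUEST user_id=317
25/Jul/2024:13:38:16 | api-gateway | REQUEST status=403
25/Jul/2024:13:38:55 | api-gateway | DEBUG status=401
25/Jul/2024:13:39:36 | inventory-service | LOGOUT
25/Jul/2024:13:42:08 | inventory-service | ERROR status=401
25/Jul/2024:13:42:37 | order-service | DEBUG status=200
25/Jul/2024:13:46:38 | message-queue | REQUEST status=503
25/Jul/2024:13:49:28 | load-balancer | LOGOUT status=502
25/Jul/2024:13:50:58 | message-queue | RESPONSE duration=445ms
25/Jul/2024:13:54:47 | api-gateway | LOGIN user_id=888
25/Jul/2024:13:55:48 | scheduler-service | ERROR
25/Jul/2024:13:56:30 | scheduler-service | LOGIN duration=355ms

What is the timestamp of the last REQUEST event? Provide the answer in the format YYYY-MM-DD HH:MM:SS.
2024-07-25 13:46:38

To find the last event:

1. Filter for all REQUEST events
2. Sort by timestamp
3. Select the last one
4. Timestamp: 2024-07-25 13:46:38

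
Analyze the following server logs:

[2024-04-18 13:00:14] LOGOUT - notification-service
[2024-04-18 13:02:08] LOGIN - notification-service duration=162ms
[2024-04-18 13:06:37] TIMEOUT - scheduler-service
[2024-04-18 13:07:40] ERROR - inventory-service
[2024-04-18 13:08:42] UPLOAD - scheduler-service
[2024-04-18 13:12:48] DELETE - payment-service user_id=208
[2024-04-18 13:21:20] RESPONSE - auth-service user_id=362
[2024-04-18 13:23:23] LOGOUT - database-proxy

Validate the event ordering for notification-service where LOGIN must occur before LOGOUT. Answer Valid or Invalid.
Invalid

To validate ordering:

1. Required order: LOGIN → LOGOUT
2. Rule: LOGIN must occur before LOGOUT
3. Check actual order of events for notification-service
4. Result: Invalid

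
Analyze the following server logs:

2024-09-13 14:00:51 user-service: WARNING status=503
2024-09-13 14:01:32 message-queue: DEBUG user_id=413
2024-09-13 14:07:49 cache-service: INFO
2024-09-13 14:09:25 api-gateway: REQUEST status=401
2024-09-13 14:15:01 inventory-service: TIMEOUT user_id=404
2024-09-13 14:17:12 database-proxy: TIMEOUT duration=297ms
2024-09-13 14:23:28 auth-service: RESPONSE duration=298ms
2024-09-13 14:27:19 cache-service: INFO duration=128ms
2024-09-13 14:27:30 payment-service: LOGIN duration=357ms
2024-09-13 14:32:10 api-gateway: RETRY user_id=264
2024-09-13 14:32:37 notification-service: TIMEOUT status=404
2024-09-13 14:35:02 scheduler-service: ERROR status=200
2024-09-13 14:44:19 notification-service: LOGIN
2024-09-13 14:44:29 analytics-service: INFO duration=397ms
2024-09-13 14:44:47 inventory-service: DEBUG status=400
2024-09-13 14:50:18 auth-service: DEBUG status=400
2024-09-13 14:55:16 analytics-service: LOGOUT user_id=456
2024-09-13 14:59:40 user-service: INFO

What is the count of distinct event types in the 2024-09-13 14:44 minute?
3

To count unique event types:

1. Filter events in the minute starting at 2024-09-13 14:44
2. Extract event types from matching entries
3. Count unique types: 3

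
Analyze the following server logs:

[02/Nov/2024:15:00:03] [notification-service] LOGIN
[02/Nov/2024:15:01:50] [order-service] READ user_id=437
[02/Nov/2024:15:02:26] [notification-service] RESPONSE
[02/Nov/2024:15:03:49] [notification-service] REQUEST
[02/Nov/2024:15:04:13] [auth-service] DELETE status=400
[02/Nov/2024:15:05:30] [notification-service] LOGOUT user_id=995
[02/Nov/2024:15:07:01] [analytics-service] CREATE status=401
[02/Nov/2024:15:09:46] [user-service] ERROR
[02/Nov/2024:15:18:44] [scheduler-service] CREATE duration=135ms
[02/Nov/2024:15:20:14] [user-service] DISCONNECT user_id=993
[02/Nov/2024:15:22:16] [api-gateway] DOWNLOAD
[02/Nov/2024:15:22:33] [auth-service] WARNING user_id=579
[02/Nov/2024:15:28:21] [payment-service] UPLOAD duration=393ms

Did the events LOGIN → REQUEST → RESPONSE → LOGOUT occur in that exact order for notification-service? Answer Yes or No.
No

To verify sequence order:

1. Find all events in sequence LOGIN → REQUEST → RESPONSE → LOGOUT for notification-service
2. Extract their timestamps
3. Check if timestamps are in ascending order
4. Result: No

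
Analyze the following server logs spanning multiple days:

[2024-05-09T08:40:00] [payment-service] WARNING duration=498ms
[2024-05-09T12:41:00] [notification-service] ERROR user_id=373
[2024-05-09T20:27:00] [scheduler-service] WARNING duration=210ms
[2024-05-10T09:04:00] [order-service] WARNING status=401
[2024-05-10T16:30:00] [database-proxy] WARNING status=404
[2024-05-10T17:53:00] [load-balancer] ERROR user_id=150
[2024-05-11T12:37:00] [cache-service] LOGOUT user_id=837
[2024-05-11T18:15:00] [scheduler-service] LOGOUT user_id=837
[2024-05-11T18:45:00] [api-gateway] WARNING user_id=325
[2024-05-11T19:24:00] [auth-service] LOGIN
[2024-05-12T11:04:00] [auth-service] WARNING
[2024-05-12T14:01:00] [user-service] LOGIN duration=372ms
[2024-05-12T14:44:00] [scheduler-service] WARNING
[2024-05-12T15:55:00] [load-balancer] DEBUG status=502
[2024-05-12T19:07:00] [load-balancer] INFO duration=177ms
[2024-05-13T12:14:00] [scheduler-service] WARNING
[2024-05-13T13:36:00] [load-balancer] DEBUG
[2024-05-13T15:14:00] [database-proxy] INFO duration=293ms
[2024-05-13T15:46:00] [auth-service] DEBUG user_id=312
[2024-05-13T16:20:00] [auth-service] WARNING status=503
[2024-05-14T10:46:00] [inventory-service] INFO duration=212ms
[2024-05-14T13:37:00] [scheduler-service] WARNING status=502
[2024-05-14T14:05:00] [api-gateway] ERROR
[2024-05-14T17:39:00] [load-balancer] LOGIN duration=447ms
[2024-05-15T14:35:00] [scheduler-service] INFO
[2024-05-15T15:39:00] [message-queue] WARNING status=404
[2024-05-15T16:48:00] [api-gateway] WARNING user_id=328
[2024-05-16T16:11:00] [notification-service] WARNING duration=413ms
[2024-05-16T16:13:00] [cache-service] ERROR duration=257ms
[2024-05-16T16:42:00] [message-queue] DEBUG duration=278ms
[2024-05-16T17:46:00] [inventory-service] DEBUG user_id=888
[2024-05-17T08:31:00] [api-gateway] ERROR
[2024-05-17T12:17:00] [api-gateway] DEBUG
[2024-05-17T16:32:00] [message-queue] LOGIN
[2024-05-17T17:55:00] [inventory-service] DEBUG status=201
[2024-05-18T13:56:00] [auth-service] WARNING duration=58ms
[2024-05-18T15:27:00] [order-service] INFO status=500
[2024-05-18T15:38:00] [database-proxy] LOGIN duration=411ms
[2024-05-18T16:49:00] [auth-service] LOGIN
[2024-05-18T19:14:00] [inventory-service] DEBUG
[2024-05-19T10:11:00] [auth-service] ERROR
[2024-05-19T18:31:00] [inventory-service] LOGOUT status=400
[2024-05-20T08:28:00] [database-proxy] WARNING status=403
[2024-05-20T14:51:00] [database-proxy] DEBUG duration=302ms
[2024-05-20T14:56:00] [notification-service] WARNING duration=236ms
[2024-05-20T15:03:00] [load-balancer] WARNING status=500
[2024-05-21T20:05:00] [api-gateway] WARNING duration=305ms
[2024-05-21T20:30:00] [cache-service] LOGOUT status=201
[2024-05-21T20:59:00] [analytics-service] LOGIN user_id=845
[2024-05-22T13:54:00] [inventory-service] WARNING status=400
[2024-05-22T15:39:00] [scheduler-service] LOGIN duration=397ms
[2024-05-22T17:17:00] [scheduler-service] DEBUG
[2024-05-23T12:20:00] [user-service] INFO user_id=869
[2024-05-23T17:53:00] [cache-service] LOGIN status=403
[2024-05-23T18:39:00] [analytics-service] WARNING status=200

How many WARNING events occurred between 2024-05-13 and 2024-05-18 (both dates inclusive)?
7

To filter by date range:

1. Date range: 2024-05-13 through 2024-05-18, both dates inclusive
2. Filter for WARNING events whose date falls in this range
3. Count matching events: 7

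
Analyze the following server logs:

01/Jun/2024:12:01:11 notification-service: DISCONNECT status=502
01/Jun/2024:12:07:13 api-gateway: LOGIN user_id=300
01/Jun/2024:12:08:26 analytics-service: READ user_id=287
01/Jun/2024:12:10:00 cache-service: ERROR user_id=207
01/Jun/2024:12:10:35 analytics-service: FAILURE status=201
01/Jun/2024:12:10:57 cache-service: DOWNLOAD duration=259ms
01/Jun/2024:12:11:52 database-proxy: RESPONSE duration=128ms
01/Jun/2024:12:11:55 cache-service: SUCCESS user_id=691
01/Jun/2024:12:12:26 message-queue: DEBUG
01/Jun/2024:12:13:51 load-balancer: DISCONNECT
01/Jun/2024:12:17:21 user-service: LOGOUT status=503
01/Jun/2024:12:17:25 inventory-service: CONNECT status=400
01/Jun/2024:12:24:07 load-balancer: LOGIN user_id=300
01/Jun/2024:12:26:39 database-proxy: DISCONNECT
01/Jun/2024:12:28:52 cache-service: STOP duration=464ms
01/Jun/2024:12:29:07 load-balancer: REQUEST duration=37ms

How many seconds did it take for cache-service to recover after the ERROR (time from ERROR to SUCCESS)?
115

To calculate recovery time:

1. Find ERROR event for cache-service: 01/Jun/2024:12:10:00
2. Find next SUCCESS event for cache-service: 01/Jun/2024:12:11:55
3. Recovery time: 01/Jun/2024:12:11:55 - 01/Jun/2024:12:10:00 = 115 seconds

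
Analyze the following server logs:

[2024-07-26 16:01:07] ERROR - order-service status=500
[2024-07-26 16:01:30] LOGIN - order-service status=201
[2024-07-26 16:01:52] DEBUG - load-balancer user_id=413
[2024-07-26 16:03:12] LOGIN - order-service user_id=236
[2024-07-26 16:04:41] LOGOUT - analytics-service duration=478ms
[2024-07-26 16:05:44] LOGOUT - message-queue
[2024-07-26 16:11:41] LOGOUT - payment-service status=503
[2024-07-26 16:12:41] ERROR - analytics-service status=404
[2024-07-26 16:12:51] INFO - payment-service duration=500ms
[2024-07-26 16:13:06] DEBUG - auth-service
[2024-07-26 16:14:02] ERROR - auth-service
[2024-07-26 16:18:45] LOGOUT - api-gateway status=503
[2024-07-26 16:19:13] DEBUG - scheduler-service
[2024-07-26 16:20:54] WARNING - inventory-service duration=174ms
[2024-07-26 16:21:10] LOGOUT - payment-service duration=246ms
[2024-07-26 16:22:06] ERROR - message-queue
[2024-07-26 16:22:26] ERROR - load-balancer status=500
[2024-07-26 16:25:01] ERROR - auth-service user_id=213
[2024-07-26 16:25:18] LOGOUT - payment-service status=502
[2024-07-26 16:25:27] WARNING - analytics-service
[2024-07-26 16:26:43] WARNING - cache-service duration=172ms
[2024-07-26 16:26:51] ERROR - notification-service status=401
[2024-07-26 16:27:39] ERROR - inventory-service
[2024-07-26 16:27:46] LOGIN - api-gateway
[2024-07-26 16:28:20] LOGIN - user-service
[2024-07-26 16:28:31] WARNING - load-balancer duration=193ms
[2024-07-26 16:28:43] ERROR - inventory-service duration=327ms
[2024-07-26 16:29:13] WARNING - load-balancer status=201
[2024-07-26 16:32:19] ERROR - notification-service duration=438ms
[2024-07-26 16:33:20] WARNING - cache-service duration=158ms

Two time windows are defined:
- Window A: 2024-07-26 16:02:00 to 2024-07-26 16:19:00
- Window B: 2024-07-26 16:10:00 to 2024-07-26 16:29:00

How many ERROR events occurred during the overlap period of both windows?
2

To find overlap events:

1. Window A: 2024-07-26 16:02:00 to 2024-07-26 16:19:00
2. Window B: 2024-07-26 16:10:00 to 2024-07-26 16:29:00
3. Overlap period: 2024-07-26 16:10:00 to 2024-07-26 16:19:00
4. Count ERROR events in overlap: 2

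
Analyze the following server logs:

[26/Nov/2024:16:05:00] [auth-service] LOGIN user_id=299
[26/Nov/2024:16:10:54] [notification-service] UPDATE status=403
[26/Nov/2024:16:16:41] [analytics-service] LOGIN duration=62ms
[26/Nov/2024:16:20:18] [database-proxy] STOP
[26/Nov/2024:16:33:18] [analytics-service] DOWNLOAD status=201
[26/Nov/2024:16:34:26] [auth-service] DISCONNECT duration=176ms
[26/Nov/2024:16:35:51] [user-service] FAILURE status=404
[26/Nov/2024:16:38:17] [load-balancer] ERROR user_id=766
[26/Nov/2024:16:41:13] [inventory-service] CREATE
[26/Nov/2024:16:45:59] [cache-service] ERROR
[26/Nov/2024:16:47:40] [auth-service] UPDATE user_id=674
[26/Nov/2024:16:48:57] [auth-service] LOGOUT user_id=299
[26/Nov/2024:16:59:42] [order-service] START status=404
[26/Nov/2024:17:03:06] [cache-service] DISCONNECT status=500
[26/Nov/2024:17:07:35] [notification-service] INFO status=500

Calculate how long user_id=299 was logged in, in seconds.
2637

To calculate session duration:

1. Find LOGIN event for user_id=299: 26/Nov/2024:16:05:00
2. Find LOGOUT event for user_id=299: 26/Nov/2024:16:48:57
3. Session duration: 26/Nov/2024:16:48:57 - 26/Nov/2024:16:05:00 = 2637 seconds (43 minutes)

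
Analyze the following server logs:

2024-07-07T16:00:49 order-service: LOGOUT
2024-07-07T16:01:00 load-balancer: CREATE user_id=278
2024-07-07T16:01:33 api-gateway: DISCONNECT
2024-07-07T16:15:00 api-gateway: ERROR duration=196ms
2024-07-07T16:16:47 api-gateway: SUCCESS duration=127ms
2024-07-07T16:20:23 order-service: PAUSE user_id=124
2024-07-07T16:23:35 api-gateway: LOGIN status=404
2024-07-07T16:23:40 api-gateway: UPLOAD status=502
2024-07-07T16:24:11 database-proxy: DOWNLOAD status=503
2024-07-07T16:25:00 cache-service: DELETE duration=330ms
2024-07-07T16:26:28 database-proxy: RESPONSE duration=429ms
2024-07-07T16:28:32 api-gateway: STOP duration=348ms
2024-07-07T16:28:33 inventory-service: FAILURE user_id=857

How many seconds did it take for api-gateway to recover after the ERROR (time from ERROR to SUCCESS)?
107

To calculate recovery time:

1. Find ERROR event for api-gateway: 2024-07-07T16:15:00
2. Find next SUCCESS event for api-gateway: 2024-07-07T16:16:47
3. Recovery time: 2024-07-07T16:16:47 - 2024-07-07T16:15:00 = 107 seconds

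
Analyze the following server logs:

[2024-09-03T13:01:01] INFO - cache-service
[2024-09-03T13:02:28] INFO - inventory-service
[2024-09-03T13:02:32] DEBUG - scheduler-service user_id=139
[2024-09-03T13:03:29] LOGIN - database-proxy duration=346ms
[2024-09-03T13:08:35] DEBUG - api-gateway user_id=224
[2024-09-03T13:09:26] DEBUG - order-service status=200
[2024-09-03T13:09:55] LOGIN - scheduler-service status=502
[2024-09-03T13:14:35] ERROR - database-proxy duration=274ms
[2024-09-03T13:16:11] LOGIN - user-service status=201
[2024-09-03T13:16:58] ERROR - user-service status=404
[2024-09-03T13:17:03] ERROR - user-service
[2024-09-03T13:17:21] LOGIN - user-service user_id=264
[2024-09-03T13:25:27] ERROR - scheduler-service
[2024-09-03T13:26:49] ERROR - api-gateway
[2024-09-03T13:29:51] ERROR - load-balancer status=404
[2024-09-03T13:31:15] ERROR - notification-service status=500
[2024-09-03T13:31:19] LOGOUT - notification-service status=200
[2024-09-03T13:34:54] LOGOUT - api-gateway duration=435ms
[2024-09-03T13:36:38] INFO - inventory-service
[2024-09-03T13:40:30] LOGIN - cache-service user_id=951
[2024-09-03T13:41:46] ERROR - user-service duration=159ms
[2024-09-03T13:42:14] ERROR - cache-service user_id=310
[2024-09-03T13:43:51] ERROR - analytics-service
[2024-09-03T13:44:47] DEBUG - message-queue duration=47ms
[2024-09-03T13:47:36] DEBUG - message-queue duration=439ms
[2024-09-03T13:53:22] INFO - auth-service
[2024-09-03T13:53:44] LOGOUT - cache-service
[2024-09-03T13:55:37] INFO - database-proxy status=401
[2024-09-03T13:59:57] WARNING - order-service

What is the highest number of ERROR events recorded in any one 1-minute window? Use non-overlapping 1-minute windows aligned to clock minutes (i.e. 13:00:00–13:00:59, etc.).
1

To find the burst window:

1. Divide the log period into non-overlapping 1-minute windows starting at 13:00
2. Count ERROR events in each window
3. Find the window with maximum count
4. Maximum events in a window: 1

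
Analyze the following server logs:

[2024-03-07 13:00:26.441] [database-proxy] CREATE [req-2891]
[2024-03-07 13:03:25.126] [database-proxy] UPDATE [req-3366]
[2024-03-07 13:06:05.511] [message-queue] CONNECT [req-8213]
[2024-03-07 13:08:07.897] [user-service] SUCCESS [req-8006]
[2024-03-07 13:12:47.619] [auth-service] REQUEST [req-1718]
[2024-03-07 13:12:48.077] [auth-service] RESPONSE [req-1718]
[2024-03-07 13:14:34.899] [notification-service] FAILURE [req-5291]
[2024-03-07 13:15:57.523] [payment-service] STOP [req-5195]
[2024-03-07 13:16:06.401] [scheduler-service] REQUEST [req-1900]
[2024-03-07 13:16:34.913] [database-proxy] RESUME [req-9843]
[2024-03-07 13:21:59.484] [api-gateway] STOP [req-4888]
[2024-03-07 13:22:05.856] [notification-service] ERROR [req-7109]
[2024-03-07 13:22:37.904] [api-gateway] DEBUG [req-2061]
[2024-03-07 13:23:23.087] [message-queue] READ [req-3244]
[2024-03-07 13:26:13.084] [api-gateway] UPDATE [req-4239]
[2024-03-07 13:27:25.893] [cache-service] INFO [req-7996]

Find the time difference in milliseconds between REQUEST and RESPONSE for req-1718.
458

To calculate latency:

1. Find REQUEST with id req-1718: 2024-03-07 13:12:47.619
2. Find RESPONSE with id req-1718: 2024-03-07 13:12:48.077
3. Latency: 2024-03-07 13:12:48.077 - 2024-03-07 13:12:47.619 = 458ms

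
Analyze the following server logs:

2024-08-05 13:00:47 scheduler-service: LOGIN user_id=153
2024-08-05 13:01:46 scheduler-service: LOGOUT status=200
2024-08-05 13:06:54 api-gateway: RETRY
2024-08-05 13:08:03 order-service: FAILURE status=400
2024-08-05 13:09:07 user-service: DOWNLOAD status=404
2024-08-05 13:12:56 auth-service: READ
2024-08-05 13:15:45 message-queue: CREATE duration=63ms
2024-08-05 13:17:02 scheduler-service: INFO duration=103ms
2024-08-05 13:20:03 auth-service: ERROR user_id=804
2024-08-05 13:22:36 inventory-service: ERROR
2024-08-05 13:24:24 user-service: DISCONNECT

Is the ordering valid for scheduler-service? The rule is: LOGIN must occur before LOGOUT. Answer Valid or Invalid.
Valid

To validate ordering:

1. Required order: LOGIN → LOGOUT
2. Rule: LOGIN must occur before LOGOUT
3. Check actual order of events for scheduler-service
4. Result: Valid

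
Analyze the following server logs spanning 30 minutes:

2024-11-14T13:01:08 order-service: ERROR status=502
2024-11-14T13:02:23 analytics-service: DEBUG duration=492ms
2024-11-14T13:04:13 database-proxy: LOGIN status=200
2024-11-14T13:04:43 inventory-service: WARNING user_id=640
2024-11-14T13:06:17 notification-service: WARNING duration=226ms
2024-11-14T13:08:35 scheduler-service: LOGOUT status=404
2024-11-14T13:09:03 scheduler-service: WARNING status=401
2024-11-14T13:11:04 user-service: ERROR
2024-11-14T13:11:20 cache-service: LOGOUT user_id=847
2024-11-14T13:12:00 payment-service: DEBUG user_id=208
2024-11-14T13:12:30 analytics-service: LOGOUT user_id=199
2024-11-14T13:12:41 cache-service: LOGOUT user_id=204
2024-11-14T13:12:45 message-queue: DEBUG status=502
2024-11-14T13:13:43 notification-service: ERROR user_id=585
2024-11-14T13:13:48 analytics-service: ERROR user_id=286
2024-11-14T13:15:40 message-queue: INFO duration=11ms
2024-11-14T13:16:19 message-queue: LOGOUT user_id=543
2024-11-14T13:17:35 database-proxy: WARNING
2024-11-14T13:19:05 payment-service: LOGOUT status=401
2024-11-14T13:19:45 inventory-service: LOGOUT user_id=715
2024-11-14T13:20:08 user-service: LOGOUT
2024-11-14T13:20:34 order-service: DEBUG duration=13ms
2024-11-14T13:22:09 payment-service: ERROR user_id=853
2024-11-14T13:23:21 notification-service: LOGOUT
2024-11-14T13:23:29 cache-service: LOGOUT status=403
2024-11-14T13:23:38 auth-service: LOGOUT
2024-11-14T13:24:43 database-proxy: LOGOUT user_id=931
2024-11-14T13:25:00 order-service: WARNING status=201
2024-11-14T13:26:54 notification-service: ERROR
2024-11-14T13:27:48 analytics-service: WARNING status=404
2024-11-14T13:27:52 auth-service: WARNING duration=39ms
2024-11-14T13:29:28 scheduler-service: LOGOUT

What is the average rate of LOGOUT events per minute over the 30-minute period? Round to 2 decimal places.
0.43

To calculate the rate:

1. Count total LOGOUT events: 13
2. Total time period: 30 minutes
3. Rate = 13 / 30 = 0.43 events per minute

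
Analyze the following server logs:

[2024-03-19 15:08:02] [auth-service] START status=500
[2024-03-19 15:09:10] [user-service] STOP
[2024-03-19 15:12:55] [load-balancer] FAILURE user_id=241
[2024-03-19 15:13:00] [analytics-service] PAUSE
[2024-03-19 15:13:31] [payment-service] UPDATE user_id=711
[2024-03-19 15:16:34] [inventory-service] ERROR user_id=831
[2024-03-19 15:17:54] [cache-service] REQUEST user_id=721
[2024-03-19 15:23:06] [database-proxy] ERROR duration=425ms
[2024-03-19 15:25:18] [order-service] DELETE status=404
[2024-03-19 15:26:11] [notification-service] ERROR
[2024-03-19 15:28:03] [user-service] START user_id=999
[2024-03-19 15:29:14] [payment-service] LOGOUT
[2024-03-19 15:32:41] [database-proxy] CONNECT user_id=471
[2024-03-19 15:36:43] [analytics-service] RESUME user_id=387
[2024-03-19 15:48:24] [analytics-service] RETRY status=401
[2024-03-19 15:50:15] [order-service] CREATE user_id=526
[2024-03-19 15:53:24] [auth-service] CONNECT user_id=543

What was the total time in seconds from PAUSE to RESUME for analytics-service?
1423

To calculate state duration:

1. Find PAUSE event for analytics-service: 2024-03-19 15:13:00
2. Find RESUME event for analytics-service: 2024-03-19 15:36:43
3. Calculate duration: 2024-03-19 15:36:43 - 2024-03-19 15:13:00 = 1423 seconds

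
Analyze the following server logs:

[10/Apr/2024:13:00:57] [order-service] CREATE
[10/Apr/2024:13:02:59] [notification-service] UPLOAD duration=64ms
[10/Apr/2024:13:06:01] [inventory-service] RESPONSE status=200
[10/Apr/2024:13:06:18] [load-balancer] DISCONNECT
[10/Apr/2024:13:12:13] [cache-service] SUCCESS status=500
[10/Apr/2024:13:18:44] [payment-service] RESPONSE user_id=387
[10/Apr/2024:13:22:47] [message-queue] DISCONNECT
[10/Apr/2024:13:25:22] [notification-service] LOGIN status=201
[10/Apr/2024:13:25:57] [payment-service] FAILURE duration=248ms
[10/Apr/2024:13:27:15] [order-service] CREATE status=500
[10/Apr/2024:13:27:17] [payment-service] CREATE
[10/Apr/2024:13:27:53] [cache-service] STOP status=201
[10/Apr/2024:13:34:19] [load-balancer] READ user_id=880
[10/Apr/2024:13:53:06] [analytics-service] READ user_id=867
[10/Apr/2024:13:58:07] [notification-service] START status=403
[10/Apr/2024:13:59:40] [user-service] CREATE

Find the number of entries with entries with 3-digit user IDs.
3

To find matching entries:

1. Pattern to match: entries with 3-digit user IDs
2. Scan each log entry for the pattern
3. Count matches: 3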